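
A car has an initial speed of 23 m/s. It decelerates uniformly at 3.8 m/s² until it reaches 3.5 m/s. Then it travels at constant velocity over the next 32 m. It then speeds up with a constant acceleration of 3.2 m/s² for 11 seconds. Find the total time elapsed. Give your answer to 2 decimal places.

25.27 s

Phase 1 (decelerating): v₀ = 23.0 m/s, a = -3.8 m/s².
v = v₀ + at → t = (3.5 − 23.0) / -3.8 = 5.13 s
v² = v₀² + 2aΔx → Δx = (3.5² − 23.0²)/(2·-3.8) = 68.0 m

Phase 2 (constant speed): v₀ = 3.50 m/s, a = 0 m/s².
Constant speed: t = d/v = 32/3.50 = 9.14 s

Phase 3 (accelerating): v₀ = 3.50 m/s, a = 3.2 m/s².
v = v₀ + at = 3.50 + (3.2)(11) = 38.7 m/s
Δx = v₀t + ½at² = 3.50·11 + 0.5·3.2·11² = 232 m
Total time = 5.13 + 9.14 + 11.0 = 25.3 s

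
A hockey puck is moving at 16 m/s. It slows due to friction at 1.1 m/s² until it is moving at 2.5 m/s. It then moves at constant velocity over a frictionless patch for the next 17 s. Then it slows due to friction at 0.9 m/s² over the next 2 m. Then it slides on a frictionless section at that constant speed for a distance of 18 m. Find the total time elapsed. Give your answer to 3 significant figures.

41.3 s

Phase 1 (decelerating): v₀ = 16.0 m/s, a = -1.1 m/s².
v = v₀ + at → t = (2.5 − 16.0) / -1.1 = 12.3 s
v² = v₀² + 2aΔx → Δx = (2.5² − 16.0²)/(2·-1.1) = 114 m

Phase 2 (constant speed): v₀ = 2.50 m/s, a = 0 m/s².
v = v₀ + at = 2.50 + (0)(17) = 2.50 m/s
Δx = v₀t + ½at² = 2.50·17 + 0.5·0·17² = 42.5 m

Phase 3 (decelerating): v₀ = 2.50 m/s, a = -0.9 m/s².
v² = v₀² + 2aΔx = 2.50² + 2·-0.9·2 = 2.65 → v = 1.63 m/s
t = (v − v₀)/a = (1.63 − 2.50)/-0.9 = 0.969 s

Phase 4 (constant speed): v₀ = 1.63 m/s, a = 0 m/s².
Constant speed: t = d/v = 18/1.63 = 11.1 s
Total time = 12.3 + 17.0 + 0.969 + 11.1 = 41.3 s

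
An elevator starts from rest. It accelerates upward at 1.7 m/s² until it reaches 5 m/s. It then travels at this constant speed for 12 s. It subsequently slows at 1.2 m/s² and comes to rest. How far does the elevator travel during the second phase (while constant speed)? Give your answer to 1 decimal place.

60.0 m

Phase 1 (accelerating): v₀ = 0 m/s, a = 1.7 m/s².
v = v₀ + at → t = (5 − 0) / 1.7 = 2.94 s
v² = v₀² + 2aΔx → Δx = (5² − 0²)/(2·1.7) = 7.35 m

Phase 2 (constant speed): v₀ = 5.00 m/s, a = 0 m/s².
v = v₀ + at = 5.00 + (0)(12) = 5.00 m/s
Δx = v₀t + ½at² = 5.00·12 + 0.5·0·12² = 60.0 m
Distance in phase 2 = 60.0 m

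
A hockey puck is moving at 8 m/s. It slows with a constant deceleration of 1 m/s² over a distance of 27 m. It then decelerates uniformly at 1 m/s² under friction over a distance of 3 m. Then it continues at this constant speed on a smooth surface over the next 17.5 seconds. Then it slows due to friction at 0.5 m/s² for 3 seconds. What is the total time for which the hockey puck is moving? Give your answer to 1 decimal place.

26.5 s

Phase 1 (decelerating): v₀ = 8.00 m/s, a = -1 m/s².
v² = v₀² + 2aΔx = 8.00² + 2·-1·27 = 10.0 → v = 3.16 m/s
t = (v − v₀)/a = (3.16 − 8.00)/-1 = 4.84 s

Phase 2 (decelerating): v₀ = 3.16 m/s, a = -1 m/s².
v² = v₀² + 2aΔx = 3.16² + 2·-1·3 = 4.00 → v = 2.00 m/s
t = (v − v₀)/a = (2.00 − 3.16)/-1 = 1.16 s

Phase 3 (constant speed): v₀ = 2.00 m/s, a = 0 m/s².
v = v₀ + at = 2.00 + (0)(17.5) = 2.00 m/s
Δx = v₀t + ½at² = 2.00·17.5 + 0.5·0·17.5² = 35.0 m

Phase 4 (decelerating): v₀ = 2.00 m/s, a = -0.5 m/s².
v = v₀ + at = 2.00 + (-0.5)(3) = 0.500 m/s
Δx = v₀t + ½at² = 2.00·3 + 0.5·-0.5·3² = 3.75 m
Total time = 4.84 + 1.16 + 17.5 + 3.00 = 26.5 s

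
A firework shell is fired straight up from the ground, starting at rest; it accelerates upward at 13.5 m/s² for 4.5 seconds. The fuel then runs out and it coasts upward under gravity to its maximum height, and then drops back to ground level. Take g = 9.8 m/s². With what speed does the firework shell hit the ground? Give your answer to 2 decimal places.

Phase 1 (powered ascent): v₀ = 0 m/s, a = 13.5 m/s².
v = v₀ + at = 0 + (13.5)(4.5) = 60.8 m/s
Δx = v₀t + ½at² = 0·4.5 + 0.5·13.5·4.5² = 137 m

Phase 2 (coasting upward): v₀ = 60.8 m/s, a = -9.8 m/s².
v = v₀ + at → t = (0 − 60.8) / -9.8 = 6.20 s
v² = v₀² + 2aΔx → Δx = (0² − 60.8²)/(2·-9.8) = 188 m

Phase 3 (free fall): v₀ = 0 m/s, a = -9.8 m/s².
Falls 325 m from rest: t = √(2·325/9.8) = 8.14 s; v = g·t = 79.8 m/s.
Impact speed = 79.8 m/s

79.81 m/s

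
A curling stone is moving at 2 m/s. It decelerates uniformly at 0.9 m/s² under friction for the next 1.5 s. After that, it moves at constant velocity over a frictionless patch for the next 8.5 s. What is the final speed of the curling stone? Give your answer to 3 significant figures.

Phase 1 (decelerating): v₀ = 2.00 m/s, a = -0.9 m/s².
v = v₀ + at = 2.00 + (-0.9)(1.5) = 0.650 m/s
Δx = v₀t + ½at² = 2.00·1.5 + 0.5·-0.9·1.5² = 1.99 m

Phase 2 (constant speed): v₀ = 0.650 m/s, a = 0 m/s².
v = v₀ + at = 0.650 + (0)(8.5) = 0.650 m/s
Δx = v₀t + ½at² = 0.650·8.5 + 0.5·0·8.5² = 5.52 m
Final speed = 0.650 m/s

0.650 m/s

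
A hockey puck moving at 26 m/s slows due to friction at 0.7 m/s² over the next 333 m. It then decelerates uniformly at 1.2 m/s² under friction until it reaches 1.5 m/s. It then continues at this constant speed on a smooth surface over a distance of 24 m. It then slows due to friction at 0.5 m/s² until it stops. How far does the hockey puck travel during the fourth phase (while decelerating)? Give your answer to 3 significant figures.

2.25 m

Phase 1 (decelerating): v₀ = 26.0 m/s, a = -0.7 m/s².
v² = v₀² + 2aΔx = 26.0² + 2·-0.7·333 = 210 → v = 14.5 m/s
t = (v − v₀)/a = (14.5 − 26.0)/-0.7 = 16.5 s

Phase 2 (decelerating): v₀ = 14.5 m/s, a = -1.2 m/s².
v = v₀ + at → t = (1.5 − 14.5) / -1.2 = 10.8 s
v² = v₀² + 2aΔx → Δx = (1.5² − 14.5²)/(2·-1.2) = 86.5 m

Phase 3 (constant speed): v₀ = 1.50 m/s, a = 0 m/s².
Constant speed: t = d/v = 24/1.50 = 16.0 s

Phase 4 (decelerating): v₀ = 1.50 m/s, a = -0.5 m/s².
v = v₀ + at → t = (0 − 1.50) / -0.5 = 3.00 s
v² = v₀² + 2aΔx → Δx = (0² − 1.50²)/(2·-0.5) = 2.25 m
Distance in phase 4 = 2.25 m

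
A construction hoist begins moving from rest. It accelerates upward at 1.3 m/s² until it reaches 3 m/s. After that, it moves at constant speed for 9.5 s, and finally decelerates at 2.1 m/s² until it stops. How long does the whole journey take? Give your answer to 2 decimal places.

13.24 s

Phase 1 (accelerating): v₀ = 0 m/s, a = 1.3 m/s².
v = v₀ + at → t = (3 − 0) / 1.3 = 2.31 s
v² = v₀² + 2aΔx → Δx = (3² − 0²)/(2·1.3) = 3.46 m

Phase 2 (constant speed): v₀ = 3.00 m/s, a = 0 m/s².
v = v₀ + at = 3.00 + (0)(9.5) = 3.00 m/s
Δx = v₀t + ½at² = 3.00·9.5 + 0.5·0·9.5² = 28.5 m

Phase 3 (decelerating): v₀ = 3.00 m/s, a = -2.1 m/s².
v = v₀ + at → t = (0 − 3.00) / -2.1 = 1.43 s
v² = v₀² + 2aΔx → Δx = (0² − 3.00²)/(2·-2.1) = 2.14 m
Total time = 2.31 + 9.50 + 1.43 = 13.2 s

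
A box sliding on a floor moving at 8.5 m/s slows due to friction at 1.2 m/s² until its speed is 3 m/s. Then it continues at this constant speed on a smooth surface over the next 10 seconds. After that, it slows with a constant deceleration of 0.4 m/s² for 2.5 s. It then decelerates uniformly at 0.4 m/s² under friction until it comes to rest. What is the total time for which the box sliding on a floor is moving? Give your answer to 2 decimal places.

Phase 1 (decelerating): v₀ = 8.50 m/s, a = -1.2 m/s².
v = v₀ + at → t = (3 − 8.50) / -1.2 = 4.58 s
v² = v₀² + 2aΔx → Δx = (3² − 8.50²)/(2·-1.2) = 26.4 m

Phase 2 (constant speed): v₀ = 3.00 m/s, a = 0 m/s².
v = v₀ + at = 3.00 + (0)(10) = 3.00 m/s
Δx = v₀t + ½at² = 3.00·10 + 0.5·0·10² = 30.0 m

Phase 3 (decelerating): v₀ = 3.00 m/s, a = -0.4 m/s².
v = v₀ + at = 3.00 + (-0.4)(2.5) = 2.00 m/s
Δx = v₀t + ½at² = 3.00·2.5 + 0.5·-0.4·2.5² = 6.25 m

Phase 4 (decelerating): v₀ = 2.00 m/s, a = -0.4 m/s².
v = v₀ + at → t = (0 − 2.00) / -0.4 = 5.00 s
v² = v₀² + 2aΔx → Δx = (0² − 2.00²)/(2·-0.4) = 5.00 m
Total time = 4.58 + 10.0 + 2.50 + 5.00 = 22.1 s

22.08 s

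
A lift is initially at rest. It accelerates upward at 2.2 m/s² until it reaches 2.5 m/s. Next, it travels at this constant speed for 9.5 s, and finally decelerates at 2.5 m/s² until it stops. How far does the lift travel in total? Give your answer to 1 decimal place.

Phase 1 (accelerating): v₀ = 0 m/s, a = 2.2 m/s².
v = v₀ + at → t = (2.5 − 0) / 2.2 = 1.14 s
v² = v₀² + 2aΔx → Δx = (2.5² − 0²)/(2·2.2) = 1.42 m

Phase 2 (constant speed): v₀ = 2.50 m/s, a = 0 m/s².
v = v₀ + at = 2.50 + (0)(9.5) = 2.50 m/s
Δx = v₀t + ½at² = 2.50·9.5 + 0.5·0·9.5² = 23.8 m

Phase 3 (decelerating): v₀ = 2.50 m/s, a = -2.5 m/s².
v = v₀ + at → t = (0 − 2.50) / -2.5 = 1.00 s
v² = v₀² + 2aΔx → Δx = (0² − 2.50²)/(2·-2.5) = 1.25 m
Total distance = 1.42 + 23.8 + 1.25 = 26.4 m

26.4 m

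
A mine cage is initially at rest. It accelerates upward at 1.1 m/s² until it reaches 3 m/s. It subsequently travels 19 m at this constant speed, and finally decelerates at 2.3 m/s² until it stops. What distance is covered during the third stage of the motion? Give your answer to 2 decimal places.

1.96 m

Phase 1 (accelerating): v₀ = 0 m/s, a = 1.1 m/s².
v = v₀ + at → t = (3 − 0) / 1.1 = 2.73 s
v² = v₀² + 2aΔx → Δx = (3² − 0²)/(2·1.1) = 4.09 m

Phase 2 (constant speed): v₀ = 3.00 m/s, a = 0 m/s².
Constant speed: t = d/v = 19/3.00 = 6.33 s

Phase 3 (decelerating): v₀ = 3.00 m/s, a = -2.3 m/s².
v = v₀ + at → t = (0 − 3.00) / -2.3 = 1.30 s
v² = v₀² + 2aΔx → Δx = (0² − 3.00²)/(2·-2.3) = 1.96 m
Distance in phase 3 = 1.96 m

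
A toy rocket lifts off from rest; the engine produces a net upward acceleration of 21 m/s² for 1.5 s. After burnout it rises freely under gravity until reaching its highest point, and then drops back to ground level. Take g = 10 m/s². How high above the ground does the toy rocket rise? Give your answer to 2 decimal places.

73.24 m

Phase 1 (powered ascent): v₀ = 0 m/s, a = 21 m/s².
v = v₀ + at = 0 + (21)(1.5) = 31.5 m/s
Δx = v₀t + ½at² = 0·1.5 + 0.5·21·1.5² = 23.6 m

Phase 2 (coasting upward): v₀ = 31.5 m/s, a = -10 m/s².
v = v₀ + at → t = (0 − 31.5) / -10 = 3.15 s
v² = v₀² + 2aΔx → Δx = (0² − 31.5²)/(2·-10) = 49.6 m
Maximum height = 23.6 + 49.6 = 73.2 m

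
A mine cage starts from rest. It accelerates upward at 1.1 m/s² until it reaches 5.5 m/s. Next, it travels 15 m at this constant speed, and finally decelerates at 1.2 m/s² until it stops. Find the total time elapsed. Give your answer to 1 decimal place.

Phase 1 (accelerating): v₀ = 0 m/s, a = 1.1 m/s².
v = v₀ + at → t = (5.5 − 0) / 1.1 = 5.00 s
v² = v₀² + 2aΔx → Δx = (5.5² − 0²)/(2·1.1) = 13.7 m

Phase 2 (constant speed): v₀ = 5.50 m/s, a = 0 m/s².
Constant speed: t = d/v = 15/5.50 = 2.73 s

Phase 3 (decelerating): v₀ = 5.50 m/s, a = -1.2 m/s².
v = v₀ + at → t = (0 − 5.50) / -1.2 = 4.58 s
v² = v₀² + 2aΔx → Δx = (0² − 5.50²)/(2·-1.2) = 12.6 m
Total time = 5.00 + 2.73 + 4.58 = 12.3 s

12.3 s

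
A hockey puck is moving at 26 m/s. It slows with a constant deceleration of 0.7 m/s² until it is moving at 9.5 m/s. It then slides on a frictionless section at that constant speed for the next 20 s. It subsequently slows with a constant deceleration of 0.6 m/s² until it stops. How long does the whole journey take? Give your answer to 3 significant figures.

59.4 s

Phase 1 (decelerating): v₀ = 26.0 m/s, a = -0.7 m/s².
v = v₀ + at → t = (9.5 − 26.0) / -0.7 = 23.6 s
v² = v₀² + 2aΔx → Δx = (9.5² − 26.0²)/(2·-0.7) = 418 m

Phase 2 (constant speed): v₀ = 9.50 m/s, a = 0 m/s².
v = v₀ + at = 9.50 + (0)(20) = 9.50 m/s
Δx = v₀t + ½at² = 9.50·20 + 0.5·0·20² = 190 m

Phase 3 (decelerating): v₀ = 9.50 m/s, a = -0.6 m/s².
v = v₀ + at → t = (0 − 9.50) / -0.6 = 15.8 s
v² = v₀² + 2aΔx → Δx = (0² − 9.50²)/(2·-0.6) = 75.2 m
Total time = 23.6 + 20.0 + 15.8 = 59.4 s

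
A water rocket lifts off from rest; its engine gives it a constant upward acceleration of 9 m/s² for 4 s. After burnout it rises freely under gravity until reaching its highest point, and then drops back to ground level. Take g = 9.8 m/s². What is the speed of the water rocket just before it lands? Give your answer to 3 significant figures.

52.0 m/s

Phase 1 (powered ascent): v₀ = 0 m/s, a = 9 m/s².
v = v₀ + at = 0 + (9)(4) = 36.0 m/s
Δx = v₀t + ½at² = 0·4 + 0.5·9·4² = 72.0 m

Phase 2 (coasting upward): v₀ = 36.0 m/s, a = -9.8 m/s².
v = v₀ + at → t = (0 − 36.0) / -9.8 = 3.67 s
v² = v₀² + 2aΔx → Δx = (0² − 36.0²)/(2·-9.8) = 66.1 m

Phase 3 (free fall): v₀ = 0 m/s, a = -9.8 m/s².
Falls 138 m from rest: t = √(2·138/9.8) = 5.31 s; v = g·t = 52.0 m/s.
Impact speed = 52.0 m/s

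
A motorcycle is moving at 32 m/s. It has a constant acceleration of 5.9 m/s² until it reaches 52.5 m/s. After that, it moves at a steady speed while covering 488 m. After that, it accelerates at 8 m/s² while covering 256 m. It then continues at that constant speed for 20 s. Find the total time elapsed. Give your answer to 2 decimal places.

36.55 s

Phase 1 (accelerating): v₀ = 32.0 m/s, a = 5.9 m/s².
v = v₀ + at → t = (52.5 − 32.0) / 5.9 = 3.47 s
v² = v₀² + 2aΔx → Δx = (52.5² − 32.0²)/(2·5.9) = 147 m

Phase 2 (constant speed): v₀ = 52.5 m/s, a = 0 m/s².
Constant speed: t = d/v = 488/52.5 = 9.30 s

Phase 3 (accelerating): v₀ = 52.5 m/s, a = 8 m/s².
v² = v₀² + 2aΔx = 52.5² + 2·8·256 = 6850 → v = 82.8 m/s
t = (v − v₀)/a = (82.8 − 52.5)/8 = 3.78 s

Phase 4 (constant speed): v₀ = 82.8 m/s, a = 0 m/s².
v = v₀ + at = 82.8 + (0)(20) = 82.8 m/s
Δx = v₀t + ½at² = 82.8·20 + 0.5·0·20² = 1660 m
Total time = 3.47 + 9.30 + 3.78 + 20.0 = 36.6 s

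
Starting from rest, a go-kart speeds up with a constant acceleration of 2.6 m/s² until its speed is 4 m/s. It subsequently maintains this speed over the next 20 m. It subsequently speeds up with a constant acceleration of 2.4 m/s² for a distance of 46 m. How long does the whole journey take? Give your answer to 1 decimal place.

11.3 s

Phase 1 (accelerating): v₀ = 0 m/s, a = 2.6 m/s².
v = v₀ + at → t = (4 − 0) / 2.6 = 1.54 s
v² = v₀² + 2aΔx → Δx = (4² − 0²)/(2·2.6) = 3.08 m

Phase 2 (constant speed): v₀ = 4.00 m/s, a = 0 m/s².
Constant speed: t = d/v = 20/4.00 = 5.00 s

Phase 3 (accelerating): v₀ = 4.00 m/s, a = 2.4 m/s².
v² = v₀² + 2aΔx = 4.00² + 2·2.4·46 = 237 → v = 15.4 m/s
t = (v − v₀)/a = (15.4 − 4.00)/2.4 = 4.75 s
Total time = 1.54 + 5.00 + 4.75 = 11.3 s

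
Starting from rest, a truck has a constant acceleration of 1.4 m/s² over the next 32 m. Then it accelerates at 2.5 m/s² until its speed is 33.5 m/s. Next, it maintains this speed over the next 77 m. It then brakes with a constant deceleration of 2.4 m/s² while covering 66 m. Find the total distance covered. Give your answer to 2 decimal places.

381.53 m

Phase 1 (accelerating): v₀ = 0 m/s, a = 1.4 m/s².
v² = v₀² + 2aΔx = 0² + 2·1.4·32 = 89.6 → v = 9.47 m/s
t = (v − v₀)/a = (9.47 − 0)/1.4 = 6.76 s

Phase 2 (accelerating): v₀ = 9.47 m/s, a = 2.5 m/s².
v = v₀ + at → t = (33.5 − 9.47) / 2.5 = 9.61 s
v² = v₀² + 2aΔx → Δx = (33.5² − 9.47²)/(2·2.5) = 207 m

Phase 3 (constant speed): v₀ = 33.5 m/s, a = 0 m/s².
Constant speed: t = d/v = 77/33.5 = 2.30 s

Phase 4 (decelerating): v₀ = 33.5 m/s, a = -2.4 m/s².
v² = v₀² + 2aΔx = 33.5² + 2·-2.4·66 = 805 → v = 28.4 m/s
t = (v − v₀)/a = (28.4 − 33.5)/-2.4 = 2.13 s
Total distance = 32.0 + 207 + 77.0 + 66.0 = 382 m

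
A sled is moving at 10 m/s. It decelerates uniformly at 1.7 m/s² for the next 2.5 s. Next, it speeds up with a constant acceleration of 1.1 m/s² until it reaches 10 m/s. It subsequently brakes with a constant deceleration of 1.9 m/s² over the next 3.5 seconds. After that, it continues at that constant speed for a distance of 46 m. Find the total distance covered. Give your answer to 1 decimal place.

Phase 1 (decelerating): v₀ = 10.0 m/s, a = -1.7 m/s².
v = v₀ + at = 10.0 + (-1.7)(2.5) = 5.75 m/s
Δx = v₀t + ½at² = 10.0·2.5 + 0.5·-1.7·2.5² = 19.7 m

Phase 2 (accelerating): v₀ = 5.75 m/s, a = 1.1 m/s².
v = v₀ + at → t = (10 − 5.75) / 1.1 = 3.86 s
v² = v₀² + 2aΔx → Δx = (10² − 5.75²)/(2·1.1) = 30.4 m

Phase 3 (decelerating): v₀ = 10.0 m/s, a = -1.9 m/s².
v = v₀ + at = 10.0 + (-1.9)(3.5) = 3.35 m/s
Δx = v₀t + ½at² = 10.0·3.5 + 0.5·-1.9·3.5² = 23.4 m

Phase 4 (constant speed): v₀ = 3.35 m/s, a = 0 m/s².
Constant speed: t = d/v = 46/3.35 = 13.7 s
Total distance = 19.7 + 30.4 + 23.4 + 46.0 = 119 m

119.5 m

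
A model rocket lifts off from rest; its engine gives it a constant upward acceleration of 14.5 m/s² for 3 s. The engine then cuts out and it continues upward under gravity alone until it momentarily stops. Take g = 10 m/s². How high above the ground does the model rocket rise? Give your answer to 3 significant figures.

160 m

Phase 1 (powered ascent): v₀ = 0 m/s, a = 14.5 m/s².
v = v₀ + at = 0 + (14.5)(3) = 43.5 m/s
Δx = v₀t + ½at² = 0·3 + 0.5·14.5·3² = 65.2 m

Phase 2 (coasting upward): v₀ = 43.5 m/s, a = -10 m/s².
v = v₀ + at → t = (0 − 43.5) / -10 = 4.35 s
v² = v₀² + 2aΔx → Δx = (0² − 43.5²)/(2·-10) = 94.6 m
Maximum height = 65.2 + 94.6 = 160 m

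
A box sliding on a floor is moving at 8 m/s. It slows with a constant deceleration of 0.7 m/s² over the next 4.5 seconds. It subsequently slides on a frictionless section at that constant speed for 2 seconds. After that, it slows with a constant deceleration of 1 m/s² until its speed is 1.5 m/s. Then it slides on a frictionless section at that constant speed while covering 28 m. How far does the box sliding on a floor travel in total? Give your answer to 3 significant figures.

Phase 1 (decelerating): v₀ = 8.00 m/s, a = -0.7 m/s².
v = v₀ + at = 8.00 + (-0.7)(4.5) = 4.85 m/s
Δx = v₀t + ½at² = 8.00·4.5 + 0.5·-0.7·4.5² = 28.9 m

Phase 2 (constant speed): v₀ = 4.85 m/s, a = 0 m/s².
v = v₀ + at = 4.85 + (0)(2) = 4.85 m/s
Δx = v₀t + ½at² = 4.85·2 + 0.5·0·2² = 9.70 m

Phase 3 (decelerating): v₀ = 4.85 m/s, a = -1 m/s².
v = v₀ + at → t = (1.5 − 4.85) / -1 = 3.35 s
v² = v₀² + 2aΔx → Δx = (1.5² − 4.85²)/(2·-1) = 10.6 m

Phase 4 (constant speed): v₀ = 1.50 m/s, a = 0 m/s².
Constant speed: t = d/v = 28/1.50 = 18.7 s
Total distance = 28.9 + 9.70 + 10.6 + 28.0 = 77.2 m

77.2 m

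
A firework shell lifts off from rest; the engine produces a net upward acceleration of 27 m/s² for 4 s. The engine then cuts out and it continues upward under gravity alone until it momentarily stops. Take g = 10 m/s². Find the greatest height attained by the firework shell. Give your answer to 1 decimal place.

799.2 m

Phase 1 (powered ascent): v₀ = 0 m/s, a = 27 m/s².
v = v₀ + at = 0 + (27)(4) = 108 m/s
Δx = v₀t + ½at² = 0·4 + 0.5·27·4² = 216 m

Phase 2 (coasting upward): v₀ = 108 m/s, a = -10 m/s².
v = v₀ + at → t = (0 − 108) / -10 = 10.8 s
v² = v₀² + 2aΔx → Δx = (0² − 108²)/(2·-10) = 583 m
Maximum height = 216 + 583 = 799 m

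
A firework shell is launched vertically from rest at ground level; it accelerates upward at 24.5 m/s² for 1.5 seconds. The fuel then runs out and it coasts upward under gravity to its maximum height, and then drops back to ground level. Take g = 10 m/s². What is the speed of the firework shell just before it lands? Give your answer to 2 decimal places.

Phase 1 (powered ascent): v₀ = 0 m/s, a = 24.5 m/s².
v = v₀ + at = 0 + (24.5)(1.5) = 36.8 m/s
Δx = v₀t + ½at² = 0·1.5 + 0.5·24.5·1.5² = 27.6 m

Phase 2 (coasting upward): v₀ = 36.8 m/s, a = -10 m/s².
v = v₀ + at → t = (0 − 36.8) / -10 = 3.67 s
v² = v₀² + 2aΔx → Δx = (0² − 36.8²)/(2·-10) = 67.5 m

Phase 3 (free fall): v₀ = 0 m/s, a = -10 m/s².
Falls 95.1 m from rest: t = √(2·95.1/10) = 4.36 s; v = g·t = 43.6 m/s.
Impact speed = 43.6 m/s

43.61 m/s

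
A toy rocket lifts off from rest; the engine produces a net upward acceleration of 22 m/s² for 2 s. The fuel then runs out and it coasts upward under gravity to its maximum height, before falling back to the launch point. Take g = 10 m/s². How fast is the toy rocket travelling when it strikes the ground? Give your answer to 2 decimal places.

Phase 1 (powered ascent): v₀ = 0 m/s, a = 22 m/s².
v = v₀ + at = 0 + (22)(2) = 44.0 m/s
Δx = v₀t + ½at² = 0·2 + 0.5·22·2² = 44.0 m

Phase 2 (coasting upward): v₀ = 44.0 m/s, a = -10 m/s².
v = v₀ + at → t = (0 − 44.0) / -10 = 4.40 s
v² = v₀² + 2aΔx → Δx = (0² − 44.0²)/(2·-10) = 96.8 m

Phase 3 (free fall): v₀ = 0 m/s, a = -10 m/s².
Falls 141 m from rest: t = √(2·141/10) = 5.31 s; v = g·t = 53.1 m/s.
Impact speed = 53.1 m/s

53.07 m/s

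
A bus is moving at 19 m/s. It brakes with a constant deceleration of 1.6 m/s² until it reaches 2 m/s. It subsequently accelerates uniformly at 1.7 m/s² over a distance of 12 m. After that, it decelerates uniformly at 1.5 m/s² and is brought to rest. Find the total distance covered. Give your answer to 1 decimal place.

Phase 1 (decelerating): v₀ = 19.0 m/s, a = -1.6 m/s².
v = v₀ + at → t = (2 − 19.0) / -1.6 = 10.6 s
v² = v₀² + 2aΔx → Δx = (2² − 19.0²)/(2·-1.6) = 112 m

Phase 2 (accelerating): v₀ = 2.00 m/s, a = 1.7 m/s².
v² = v₀² + 2aΔx = 2.00² + 2·1.7·12 = 44.8 → v = 6.69 m/s
t = (v − v₀)/a = (6.69 − 2.00)/1.7 = 2.76 s

Phase 3 (decelerating): v₀ = 6.69 m/s, a = -1.5 m/s².
v = v₀ + at → t = (0 − 6.69) / -1.5 = 4.46 s
v² = v₀² + 2aΔx → Δx = (0² − 6.69²)/(2·-1.5) = 14.9 m
Total distance = 112 + 12.0 + 14.9 = 138 m

138.5 m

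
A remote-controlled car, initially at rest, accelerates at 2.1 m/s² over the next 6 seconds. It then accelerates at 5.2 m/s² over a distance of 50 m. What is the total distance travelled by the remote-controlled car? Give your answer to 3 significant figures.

Phase 1 (accelerating): v₀ = 0 m/s, a = 2.1 m/s².
v = v₀ + at = 0 + (2.1)(6) = 12.6 m/s
Δx = v₀t + ½at² = 0·6 + 0.5·2.1·6² = 37.8 m

Phase 2 (accelerating): v₀ = 12.6 m/s, a = 5.2 m/s².
v² = v₀² + 2aΔx = 12.6² + 2·5.2·50 = 679 → v = 26.1 m/s
t = (v − v₀)/a = (26.1 − 12.6)/5.2 = 2.59 s
Total distance = 37.8 + 50.0 = 87.8 m

87.8 m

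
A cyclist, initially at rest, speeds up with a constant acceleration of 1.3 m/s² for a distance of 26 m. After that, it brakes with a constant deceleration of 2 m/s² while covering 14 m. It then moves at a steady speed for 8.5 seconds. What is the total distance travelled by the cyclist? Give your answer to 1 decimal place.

68.9 m

Phase 1 (accelerating): v₀ = 0 m/s, a = 1.3 m/s².
v² = v₀² + 2aΔx = 0² + 2·1.3·26 = 67.6 → v = 8.22 m/s
t = (v − v₀)/a = (8.22 − 0)/1.3 = 6.32 s

Phase 2 (decelerating): v₀ = 8.22 m/s, a = -2 m/s².
v² = v₀² + 2aΔx = 8.22² + 2·-2·14 = 11.6 → v = 3.41 m/s
t = (v − v₀)/a = (3.41 − 8.22)/-2 = 2.41 s

Phase 3 (constant speed): v₀ = 3.41 m/s, a = 0 m/s².
v = v₀ + at = 3.41 + (0)(8.5) = 3.41 m/s
Δx = v₀t + ½at² = 3.41·8.5 + 0.5·0·8.5² = 28.9 m
Total distance = 26.0 + 14.0 + 28.9 = 68.9 m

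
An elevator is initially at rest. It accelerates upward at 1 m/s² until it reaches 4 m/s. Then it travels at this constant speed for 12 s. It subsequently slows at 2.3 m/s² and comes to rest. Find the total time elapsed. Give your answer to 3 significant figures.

Phase 1 (accelerating): v₀ = 0 m/s, a = 1 m/s².
v = v₀ + at → t = (4 − 0) / 1 = 4.00 s
v² = v₀² + 2aΔx → Δx = (4² − 0²)/(2·1) = 8.00 m

Phase 2 (constant speed): v₀ = 4.00 m/s, a = 0 m/s².
v = v₀ + at = 4.00 + (0)(12) = 4.00 m/s
Δx = v₀t + ½at² = 4.00·12 + 0.5·0·12² = 48.0 m

Phase 3 (decelerating): v₀ = 4.00 m/s, a = -2.3 m/s².
v = v₀ + at → t = (0 − 4.00) / -2.3 = 1.74 s
v² = v₀² + 2aΔx → Δx = (0² − 4.00²)/(2·-2.3) = 3.48 m
Total time = 4.00 + 12.0 + 1.74 = 17.7 s

17.7 s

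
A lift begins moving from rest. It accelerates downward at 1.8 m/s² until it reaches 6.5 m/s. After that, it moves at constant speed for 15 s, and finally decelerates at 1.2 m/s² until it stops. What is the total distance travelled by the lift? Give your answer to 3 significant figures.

Phase 1 (accelerating): v₀ = 0 m/s, a = 1.8 m/s².
v = v₀ + at → t = (6.5 − 0) / 1.8 = 3.61 s
v² = v₀² + 2aΔx → Δx = (6.5² − 0²)/(2·1.8) = 11.7 m

Phase 2 (constant speed): v₀ = 6.50 m/s, a = 0 m/s².
v = v₀ + at = 6.50 + (0)(15) = 6.50 m/s
Δx = v₀t + ½at² = 6.50·15 + 0.5·0·15² = 97.5 m

Phase 3 (decelerating): v₀ = 6.50 m/s, a = -1.2 m/s².
v = v₀ + at → t = (0 − 6.50) / -1.2 = 5.42 s
v² = v₀² + 2aΔx → Δx = (0² − 6.50²)/(2·-1.2) = 17.6 m
Total distance = 11.7 + 97.5 + 17.6 = 127 m

127 m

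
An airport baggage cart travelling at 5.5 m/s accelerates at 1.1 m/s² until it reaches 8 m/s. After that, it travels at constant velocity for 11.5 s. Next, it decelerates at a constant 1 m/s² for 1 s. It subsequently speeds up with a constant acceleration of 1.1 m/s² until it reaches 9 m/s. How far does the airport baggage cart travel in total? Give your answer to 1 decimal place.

129.4 m

Phase 1 (accelerating): v₀ = 5.50 m/s, a = 1.1 m/s².
v = v₀ + at → t = (8 − 5.50) / 1.1 = 2.27 s
v² = v₀² + 2aΔx → Δx = (8² − 5.50²)/(2·1.1) = 15.3 m

Phase 2 (constant speed): v₀ = 8.00 m/s, a = 0 m/s².
v = v₀ + at = 8.00 + (0)(11.5) = 8.00 m/s
Δx = v₀t + ½at² = 8.00·11.5 + 0.5·0·11.5² = 92.0 m

Phase 3 (decelerating): v₀ = 8.00 m/s, a = -1 m/s².
v = v₀ + at = 8.00 + (-1)(1) = 7.00 m/s
Δx = v₀t + ½at² = 8.00·1 + 0.5·-1·1² = 7.50 m

Phase 4 (accelerating): v₀ = 7.00 m/s, a = 1.1 m/s².
v = v₀ + at → t = (9 − 7.00) / 1.1 = 1.82 s
v² = v₀² + 2aΔx → Δx = (9² − 7.00²)/(2·1.1) = 14.5 m
Total distance = 15.3 + 92.0 + 7.50 + 14.5 = 129 m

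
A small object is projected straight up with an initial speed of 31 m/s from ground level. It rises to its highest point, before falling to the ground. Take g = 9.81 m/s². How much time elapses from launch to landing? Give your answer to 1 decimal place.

6.3 s

Phase 1 (rising): v₀ = 31.0 m/s, a = -9.81 m/s².
v = v₀ + at → t = (0 − 31.0) / -9.81 = 3.16 s
v² = v₀² + 2aΔx → Δx = (0² − 31.0²)/(2·-9.81) = 49.0 m

Phase 2 (falling): v₀ = 0 m/s, a = -9.81 m/s².
Falls 49.0 m from rest: t = √(2·49.0/9.81) = 3.16 s; v = g·t = 31.0 m/s.
Total time = 3.16 + 3.16 = 6.32 s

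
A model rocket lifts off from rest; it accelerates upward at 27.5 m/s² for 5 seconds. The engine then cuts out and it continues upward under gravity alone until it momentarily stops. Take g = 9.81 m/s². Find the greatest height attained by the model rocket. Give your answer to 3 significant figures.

Phase 1 (powered ascent): v₀ = 0 m/s, a = 27.5 m/s².
v = v₀ + at = 0 + (27.5)(5) = 138 m/s
Δx = v₀t + ½at² = 0·5 + 0.5·27.5·5² = 344 m

Phase 2 (coasting upward): v₀ = 138 m/s, a = -9.81 m/s².
v = v₀ + at → t = (0 − 138) / -9.81 = 14.0 s
v² = v₀² + 2aΔx → Δx = (0² − 138²)/(2·-9.81) = 964 m
Maximum height = 344 + 964 = 1310 m

1310 m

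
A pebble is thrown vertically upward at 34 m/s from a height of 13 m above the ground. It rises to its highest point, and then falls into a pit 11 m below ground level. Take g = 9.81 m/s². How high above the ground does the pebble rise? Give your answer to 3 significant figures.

Phase 1 (rising): v₀ = 34.0 m/s, a = -9.81 m/s².
v = v₀ + at → t = (0 − 34.0) / -9.81 = 3.47 s
v² = v₀² + 2aΔx → Δx = (0² − 34.0²)/(2·-9.81) = 58.9 m
Maximum height = 13 + 58.9 = 71.9 m

71.9 m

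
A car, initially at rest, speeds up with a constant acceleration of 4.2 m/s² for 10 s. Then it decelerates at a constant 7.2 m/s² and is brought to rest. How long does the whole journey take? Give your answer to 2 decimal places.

15.83 s

Phase 1 (accelerating): v₀ = 0 m/s, a = 4.2 m/s².
v = v₀ + at = 0 + (4.2)(10) = 42.0 m/s
Δx = v₀t + ½at² = 0·10 + 0.5·4.2·10² = 210 m

Phase 2 (decelerating): v₀ = 42.0 m/s, a = -7.2 m/s².
v = v₀ + at → t = (0 − 42.0) / -7.2 = 5.83 s
v² = v₀² + 2aΔx → Δx = (0² − 42.0²)/(2·-7.2) = 122 m
Total time = 10.0 + 5.83 = 15.8 s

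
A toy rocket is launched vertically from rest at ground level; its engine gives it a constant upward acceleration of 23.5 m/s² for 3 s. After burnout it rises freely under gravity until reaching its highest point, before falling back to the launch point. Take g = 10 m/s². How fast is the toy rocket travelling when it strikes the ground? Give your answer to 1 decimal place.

Phase 1 (powered ascent): v₀ = 0 m/s, a = 23.5 m/s².
v = v₀ + at = 0 + (23.5)(3) = 70.5 m/s
Δx = v₀t + ½at² = 0·3 + 0.5·23.5·3² = 106 m

Phase 2 (coasting upward): v₀ = 70.5 m/s, a = -10 m/s².
v = v₀ + at → t = (0 − 70.5) / -10 = 7.05 s
v² = v₀² + 2aΔx → Δx = (0² − 70.5²)/(2·-10) = 249 m

Phase 3 (free fall): v₀ = 0 m/s, a = -10 m/s².
Falls 354 m from rest: t = √(2·354/10) = 8.42 s; v = g·t = 84.2 m/s.
Impact speed = 84.2 m/s

84.2 m/s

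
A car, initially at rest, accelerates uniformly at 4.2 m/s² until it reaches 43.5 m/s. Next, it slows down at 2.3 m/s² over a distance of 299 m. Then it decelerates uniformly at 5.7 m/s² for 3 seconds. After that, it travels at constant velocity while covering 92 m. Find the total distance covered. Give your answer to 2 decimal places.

658.82 m

Phase 1 (accelerating): v₀ = 0 m/s, a = 4.2 m/s².
v = v₀ + at → t = (43.5 − 0) / 4.2 = 10.4 s
v² = v₀² + 2aΔx → Δx = (43.5² − 0²)/(2·4.2) = 225 m

Phase 2 (decelerating): v₀ = 43.5 m/s, a = -2.3 m/s².
v² = v₀² + 2aΔx = 43.5² + 2·-2.3·299 = 517 → v = 22.7 m/s
t = (v − v₀)/a = (22.7 − 43.5)/-2.3 = 9.03 s

Phase 3 (decelerating): v₀ = 22.7 m/s, a = -5.7 m/s².
v = v₀ + at = 22.7 + (-5.7)(3) = 5.63 m/s
Δx = v₀t + ½at² = 22.7·3 + 0.5·-5.7·3² = 42.6 m

Phase 4 (constant speed): v₀ = 5.63 m/s, a = 0 m/s².
Constant speed: t = d/v = 92/5.63 = 16.3 s
Total distance = 225 + 299 + 42.6 + 92.0 = 659 m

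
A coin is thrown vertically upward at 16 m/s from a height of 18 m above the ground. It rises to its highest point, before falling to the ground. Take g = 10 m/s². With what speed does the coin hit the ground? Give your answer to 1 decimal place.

Phase 1 (rising): v₀ = 16.0 m/s, a = -10 m/s².
v = v₀ + at → t = (0 − 16.0) / -10 = 1.60 s
v² = v₀² + 2aΔx → Δx = (0² − 16.0²)/(2·-10) = 12.8 m

Phase 2 (falling): v₀ = 0 m/s, a = -10 m/s².
Falls 30.8 m from rest: t = √(2·30.8/10) = 2.48 s; v = g·t = 24.8 m/s.
Final speed = 24.8 m/s

24.8 m/s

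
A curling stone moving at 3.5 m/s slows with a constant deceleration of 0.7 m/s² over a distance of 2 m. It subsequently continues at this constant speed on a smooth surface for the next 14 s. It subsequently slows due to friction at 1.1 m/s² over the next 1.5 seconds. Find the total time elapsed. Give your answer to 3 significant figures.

16.1 s

Phase 1 (decelerating): v₀ = 3.50 m/s, a = -0.7 m/s².
v² = v₀² + 2aΔx = 3.50² + 2·-0.7·2 = 9.45 → v = 3.07 m/s
t = (v − v₀)/a = (3.07 − 3.50)/-0.7 = 0.608 s

Phase 2 (constant speed): v₀ = 3.07 m/s, a = 0 m/s².
v = v₀ + at = 3.07 + (0)(14) = 3.07 m/s
Δx = v₀t + ½at² = 3.07·14 + 0.5·0·14² = 43.0 m

Phase 3 (decelerating): v₀ = 3.07 m/s, a = -1.1 m/s².
v = v₀ + at = 3.07 + (-1.1)(1.5) = 1.42 m/s
Δx = v₀t + ½at² = 3.07·1.5 + 0.5·-1.1·1.5² = 3.37 m
Total time = 0.608 + 14.0 + 1.50 = 16.1 s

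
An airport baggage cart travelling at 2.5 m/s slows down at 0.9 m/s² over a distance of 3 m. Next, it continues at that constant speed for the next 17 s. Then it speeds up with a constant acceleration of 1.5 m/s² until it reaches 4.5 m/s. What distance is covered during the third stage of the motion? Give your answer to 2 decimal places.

6.47 m

Phase 1 (decelerating): v₀ = 2.50 m/s, a = -0.9 m/s².
v² = v₀² + 2aΔx = 2.50² + 2·-0.9·3 = 0.850 → v = 0.922 m/s
t = (v − v₀)/a = (0.922 − 2.50)/-0.9 = 1.75 s

Phase 2 (constant speed): v₀ = 0.922 m/s, a = 0 m/s².
v = v₀ + at = 0.922 + (0)(17) = 0.922 m/s
Δx = v₀t + ½at² = 0.922·17 + 0.5·0·17² = 15.7 m

Phase 3 (accelerating): v₀ = 0.922 m/s, a = 1.5 m/s².
v = v₀ + at → t = (4.5 − 0.922) / 1.5 = 2.39 s
v² = v₀² + 2aΔx → Δx = (4.5² − 0.922²)/(2·1.5) = 6.47 m
Distance in phase 3 = 6.47 m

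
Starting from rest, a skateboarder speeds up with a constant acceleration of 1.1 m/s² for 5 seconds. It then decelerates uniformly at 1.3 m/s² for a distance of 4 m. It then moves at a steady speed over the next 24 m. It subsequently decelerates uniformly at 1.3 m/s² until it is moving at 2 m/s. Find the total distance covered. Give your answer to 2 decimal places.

47.85 m

Phase 1 (accelerating): v₀ = 0 m/s, a = 1.1 m/s².
v = v₀ + at = 0 + (1.1)(5) = 5.50 m/s
Δx = v₀t + ½at² = 0·5 + 0.5·1.1·5² = 13.8 m

Phase 2 (decelerating): v₀ = 5.50 m/s, a = -1.3 m/s².
v² = v₀² + 2aΔx = 5.50² + 2·-1.3·4 = 19.9 → v = 4.46 m/s
t = (v − v₀)/a = (4.46 − 5.50)/-1.3 = 0.804 s

Phase 3 (constant speed): v₀ = 4.46 m/s, a = 0 m/s².
Constant speed: t = d/v = 24/4.46 = 5.39 s

Phase 4 (decelerating): v₀ = 4.46 m/s, a = -1.3 m/s².
v = v₀ + at → t = (2 − 4.46) / -1.3 = 1.89 s
v² = v₀² + 2aΔx → Δx = (2² − 4.46²)/(2·-1.3) = 6.10 m
Total distance = 13.8 + 4.00 + 24.0 + 6.10 = 47.8 m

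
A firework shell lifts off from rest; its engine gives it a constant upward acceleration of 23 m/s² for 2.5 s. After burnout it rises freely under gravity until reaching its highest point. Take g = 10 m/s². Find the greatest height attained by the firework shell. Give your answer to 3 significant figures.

237 m

Phase 1 (powered ascent): v₀ = 0 m/s, a = 23 m/s².
v = v₀ + at = 0 + (23)(2.5) = 57.5 m/s
Δx = v₀t + ½at² = 0·2.5 + 0.5·23·2.5² = 71.9 m

Phase 2 (coasting upward): v₀ = 57.5 m/s, a = -10 m/s².
v = v₀ + at → t = (0 − 57.5) / -10 = 5.75 s
v² = v₀² + 2aΔx → Δx = (0² − 57.5²)/(2·-10) = 165 m
Maximum height = 71.9 + 165 = 237 m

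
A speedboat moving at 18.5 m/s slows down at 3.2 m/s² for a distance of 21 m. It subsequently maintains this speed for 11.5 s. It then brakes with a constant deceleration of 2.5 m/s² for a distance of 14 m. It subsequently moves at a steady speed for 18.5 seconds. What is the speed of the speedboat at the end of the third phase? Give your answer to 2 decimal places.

11.74 m/s

Phase 1 (decelerating): v₀ = 18.5 m/s, a = -3.2 m/s².
v² = v₀² + 2aΔx = 18.5² + 2·-3.2·21 = 208 → v = 14.4 m/s
t = (v − v₀)/a = (14.4 − 18.5)/-3.2 = 1.28 s

Phase 2 (constant speed): v₀ = 14.4 m/s, a = 0 m/s².
v = v₀ + at = 14.4 + (0)(11.5) = 14.4 m/s
Δx = v₀t + ½at² = 14.4·11.5 + 0.5·0·11.5² = 166 m

Phase 3 (decelerating): v₀ = 14.4 m/s, a = -2.5 m/s².
v² = v₀² + 2aΔx = 14.4² + 2·-2.5·14 = 138 → v = 11.7 m/s
t = (v − v₀)/a = (11.7 − 14.4)/-2.5 = 1.07 s
Speed at end of phase 3 = 11.7 m/s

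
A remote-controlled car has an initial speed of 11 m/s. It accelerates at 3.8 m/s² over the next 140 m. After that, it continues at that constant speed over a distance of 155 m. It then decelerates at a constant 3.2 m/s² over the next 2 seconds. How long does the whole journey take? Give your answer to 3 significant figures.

Phase 1 (accelerating): v₀ = 11.0 m/s, a = 3.8 m/s².
v² = v₀² + 2aΔx = 11.0² + 2·3.8·140 = 1180 → v = 34.4 m/s
t = (v − v₀)/a = (34.4 − 11.0)/3.8 = 6.16 s

Phase 2 (constant speed): v₀ = 34.4 m/s, a = 0 m/s².
Constant speed: t = d/v = 155/34.4 = 4.50 s

Phase 3 (decelerating): v₀ = 34.4 m/s, a = -3.2 m/s².
v = v₀ + at = 34.4 + (-3.2)(2) = 28.0 m/s
Δx = v₀t + ½at² = 34.4·2 + 0.5·-3.2·2² = 62.4 m
Total time = 6.16 + 4.50 + 2.00 = 12.7 s

12.7 s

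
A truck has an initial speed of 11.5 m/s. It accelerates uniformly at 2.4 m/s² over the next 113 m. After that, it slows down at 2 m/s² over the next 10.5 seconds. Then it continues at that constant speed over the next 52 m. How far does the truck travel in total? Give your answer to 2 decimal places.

327.48 m

Phase 1 (accelerating): v₀ = 11.5 m/s, a = 2.4 m/s².
v² = v₀² + 2aΔx = 11.5² + 2·2.4·113 = 675 → v = 26.0 m/s
t = (v − v₀)/a = (26.0 − 11.5)/2.4 = 6.03 s

Phase 2 (decelerating): v₀ = 26.0 m/s, a = -2 m/s².
v = v₀ + at = 26.0 + (-2)(10.5) = 4.97 m/s
Δx = v₀t + ½at² = 26.0·10.5 + 0.5·-2·10.5² = 162 m

Phase 3 (constant speed): v₀ = 4.97 m/s, a = 0 m/s².
Constant speed: t = d/v = 52/4.97 = 10.5 s
Total distance = 113 + 162 + 52.0 = 327 m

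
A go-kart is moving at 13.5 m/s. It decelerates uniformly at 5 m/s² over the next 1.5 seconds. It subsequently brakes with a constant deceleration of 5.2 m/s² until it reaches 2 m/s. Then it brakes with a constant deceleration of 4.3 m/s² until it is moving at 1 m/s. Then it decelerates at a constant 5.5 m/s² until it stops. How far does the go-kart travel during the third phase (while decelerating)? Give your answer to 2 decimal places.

Phase 1 (decelerating): v₀ = 13.5 m/s, a = -5 m/s².
v = v₀ + at = 13.5 + (-5)(1.5) = 6.00 m/s
Δx = v₀t + ½at² = 13.5·1.5 + 0.5·-5·1.5² = 14.6 m

Phase 2 (decelerating): v₀ = 6.00 m/s, a = -5.2 m/s².
v = v₀ + at → t = (2 − 6.00) / -5.2 = 0.769 s
v² = v₀² + 2aΔx → Δx = (2² − 6.00²)/(2·-5.2) = 3.08 m

Phase 3 (decelerating): v₀ = 2.00 m/s, a = -4.3 m/s².
v = v₀ + at → t = (1 − 2.00) / -4.3 = 0.233 s
v² = v₀² + 2aΔx → Δx = (1² − 2.00²)/(2·-4.3) = 0.349 m
Distance in phase 3 = 0.349 m

0.35 m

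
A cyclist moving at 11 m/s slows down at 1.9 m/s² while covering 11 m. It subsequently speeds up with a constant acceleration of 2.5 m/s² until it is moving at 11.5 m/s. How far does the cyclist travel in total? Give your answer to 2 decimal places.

21.61 m

Phase 1 (decelerating): v₀ = 11.0 m/s, a = -1.9 m/s².
v² = v₀² + 2aΔx = 11.0² + 2·-1.9·11 = 79.2 → v = 8.90 m/s
t = (v − v₀)/a = (8.90 − 11.0)/-1.9 = 1.11 s

Phase 2 (accelerating): v₀ = 8.90 m/s, a = 2.5 m/s².
v = v₀ + at → t = (11.5 − 8.90) / 2.5 = 1.04 s
v² = v₀² + 2aΔx → Δx = (11.5² − 8.90²)/(2·2.5) = 10.6 m
Total distance = 11.0 + 10.6 = 21.6 m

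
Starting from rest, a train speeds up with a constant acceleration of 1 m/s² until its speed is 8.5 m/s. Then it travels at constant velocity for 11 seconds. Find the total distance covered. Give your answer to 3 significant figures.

130 m

Phase 1 (accelerating): v₀ = 0 m/s, a = 1 m/s².
v = v₀ + at → t = (8.5 − 0) / 1 = 8.50 s
v² = v₀² + 2aΔx → Δx = (8.5² − 0²)/(2·1) = 36.1 m

Phase 2 (constant speed): v₀ = 8.50 m/s, a = 0 m/s².
v = v₀ + at = 8.50 + (0)(11) = 8.50 m/s
Δx = v₀t + ½at² = 8.50·11 + 0.5·0·11² = 93.5 m
Total distance = 36.1 + 93.5 = 130 m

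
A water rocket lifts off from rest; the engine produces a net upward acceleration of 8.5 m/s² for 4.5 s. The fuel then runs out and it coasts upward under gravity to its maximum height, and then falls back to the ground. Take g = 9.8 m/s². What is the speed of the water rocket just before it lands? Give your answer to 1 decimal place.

56.1 m/s

Phase 1 (powered ascent): v₀ = 0 m/s, a = 8.5 m/s².
v = v₀ + at = 0 + (8.5)(4.5) = 38.2 m/s
Δx = v₀t + ½at² = 0·4.5 + 0.5·8.5·4.5² = 86.1 m

Phase 2 (coasting upward): v₀ = 38.2 m/s, a = -9.8 m/s².
v = v₀ + at → t = (0 − 38.2) / -9.8 = 3.90 s
v² = v₀² + 2aΔx → Δx = (0² − 38.2²)/(2·-9.8) = 74.6 m

Phase 3 (free fall): v₀ = 0 m/s, a = -9.8 m/s².
Falls 161 m from rest: t = √(2·161/9.8) = 5.73 s; v = g·t = 56.1 m/s.
Impact speed = 56.1 m/s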